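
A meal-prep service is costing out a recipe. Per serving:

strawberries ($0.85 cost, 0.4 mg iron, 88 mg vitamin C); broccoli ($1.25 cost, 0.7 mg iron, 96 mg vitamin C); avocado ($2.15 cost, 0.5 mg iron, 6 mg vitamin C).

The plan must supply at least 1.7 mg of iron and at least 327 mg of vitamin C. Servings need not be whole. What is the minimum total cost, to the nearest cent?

$3.42

With two linear requirements the optimum uses one or two foods; enumerate the corners.
strawberries only: max(1.7/0.4, 327/88) = 4.25 servings → $3.61.
broccoli only: max(1.7/0.7, 327/96) = 3.406 servings → $4.26.
avocado only: max(1.7/0.5, 327/6) = 54.5 servings → $117.17.
strawberries + broccoli with both tight: 2.832 servings and 0.8103 servings → $3.42.
strawberries + avocado with both tight: 3.685 servings and 0.4519 servings → $4.10.
broccoli + avocado with both targets exact would need a negative amount; discard.
Cheapest feasible corner: $3.42.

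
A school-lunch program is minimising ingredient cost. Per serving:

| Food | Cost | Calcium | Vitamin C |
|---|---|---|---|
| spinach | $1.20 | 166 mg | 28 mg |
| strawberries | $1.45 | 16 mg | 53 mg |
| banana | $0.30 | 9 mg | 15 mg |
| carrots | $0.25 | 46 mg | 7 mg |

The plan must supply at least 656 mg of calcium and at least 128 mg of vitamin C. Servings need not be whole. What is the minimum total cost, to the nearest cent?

Minimising a linear cost over {calcium ≥ 656, vitamin C ≥ 128, servings ≥ 0} — the optimum is at a vertex, using one or two foods.
spinach only: max(656/166, 128/28) = 4.571 servings → $5.49.
strawberries only: max(656/16, 128/53) = 41 servings → $59.45.
banana only: max(656/9, 128/15) = 72.89 servings → $21.87.
carrots only: max(656/46, 128/7) = 18.29 servings → $4.57.
spinach + strawberries with both tight: 3.919 servings and 0.3449 servings → $5.20.
spinach + banana with both tight: 3.882 servings and 1.287 servings → $5.04.
spinach + carrots: the both-tight solution has a negative serving — not a feasible corner.
strawberries + banana: intersection lies outside the first quadrant.
strawberries + carrots with both tight: 0.5572 servings and 14.07 servings → $4.32.
banana + carrots with both tight: 2.067 servings and 13.86 servings → $4.08.
So the least-cost plan costs $4.08.

$4.08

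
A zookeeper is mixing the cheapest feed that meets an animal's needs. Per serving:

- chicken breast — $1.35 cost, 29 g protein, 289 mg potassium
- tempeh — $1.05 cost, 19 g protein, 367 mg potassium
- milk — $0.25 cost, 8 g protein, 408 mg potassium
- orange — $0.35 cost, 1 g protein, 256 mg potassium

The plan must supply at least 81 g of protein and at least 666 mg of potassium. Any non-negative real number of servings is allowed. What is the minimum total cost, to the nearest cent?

chicken breast only: max(81/29, 666/289) = 2.793 servings → $3.77.
tempeh only: max(81/19, 666/367) = 4.263 servings → $4.48.
milk only: max(81/8, 666/408) = 10.12 servings → $2.53.
orange only: max(81/1, 666/256) = 81 servings → $28.35.
chicken breast + tempeh with both targets exact would need a negative amount; discard.
chicken breast + milk with both targets exact would need a negative amount; discard.
chicken breast + orange: the both-tight solution has a negative serving — not a feasible corner.
tempeh + milk with both targets exact would need a negative amount; discard.
tempeh + orange with both targets exact would need a negative amount; discard.
milk + orange: the both-tight solution has a negative serving — not a feasible corner.
Cheapest feasible corner: $2.53.

$2.53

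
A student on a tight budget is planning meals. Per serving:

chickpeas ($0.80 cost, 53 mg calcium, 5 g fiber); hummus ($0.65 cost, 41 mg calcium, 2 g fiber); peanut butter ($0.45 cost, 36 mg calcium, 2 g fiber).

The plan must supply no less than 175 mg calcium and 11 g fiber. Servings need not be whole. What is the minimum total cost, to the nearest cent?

$2.27

An LP optimum is at a vertex; with two nutrient constraints at most two foods are used. Check each candidate.
chickpeas only: max(175/53, 11/5) = 3.302 servings → $2.64.
hummus only: max(175/41, 11/2) = 5.5 servings → $3.58.
peanut butter only: max(175/36, 11/2) = 5.5 servings → $2.48.
chickpeas + hummus with both tight: 1.02 servings and 2.949 servings → $2.73.
chickpeas + peanut butter with both tight: 0.6216 servings and 3.946 servings → $2.27.
hummus + peanut butter with both targets exact would need a negative amount; discard.
Cheapest feasible corner: $2.27.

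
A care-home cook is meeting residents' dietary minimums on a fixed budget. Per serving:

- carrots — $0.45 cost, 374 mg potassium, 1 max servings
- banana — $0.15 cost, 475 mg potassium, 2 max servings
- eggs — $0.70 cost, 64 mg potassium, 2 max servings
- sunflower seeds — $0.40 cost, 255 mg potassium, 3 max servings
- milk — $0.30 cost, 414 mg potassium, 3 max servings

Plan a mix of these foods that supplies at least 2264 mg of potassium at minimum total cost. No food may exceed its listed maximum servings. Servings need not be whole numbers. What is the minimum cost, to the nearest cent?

$1.29

Cost per mg of potassium: banana $0.0003, milk $0.0007, carrots $0.0012, sunflower seeds $0.0016, eggs $0.0109.
Take 2 servings of banana: +950.0 mg potassium for $0.30 (total $0.30, still need 1314.0 mg).
Take 3 servings of milk: +1242.0 mg potassium for $0.90 (total $1.20, still need 72.0 mg).
Take 0.1925 servings of carrots: +72.0 mg potassium for $0.09 (total $1.29, still need 0.0 mg).
Filling from the cheapest source first is optimal under one linear minimum: $1.29.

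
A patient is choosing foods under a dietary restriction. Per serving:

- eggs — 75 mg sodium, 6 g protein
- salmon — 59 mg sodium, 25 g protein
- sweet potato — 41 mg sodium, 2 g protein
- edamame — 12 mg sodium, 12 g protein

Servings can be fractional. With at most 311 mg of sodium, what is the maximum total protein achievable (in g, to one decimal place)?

Protein per mg sodium: edamame 1, salmon 0.4237, eggs 0.08, sweet potato 0.04878.
With no serving limits, spend the whole sodium allowance on edamame: 311 mg / 12 mg × 12 g = 311.0 g.

311.0 g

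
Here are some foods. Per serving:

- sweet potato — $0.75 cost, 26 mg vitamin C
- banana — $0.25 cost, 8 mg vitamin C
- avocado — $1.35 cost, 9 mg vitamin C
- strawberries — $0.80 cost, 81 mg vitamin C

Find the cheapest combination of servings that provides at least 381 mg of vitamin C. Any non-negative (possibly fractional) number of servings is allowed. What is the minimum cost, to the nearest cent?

$3.76

Cost per mg of vitamin C: strawberries $0.0099, sweet potato $0.0288, banana $0.0312, avocado $0.1500.
With no serving limits, use only strawberries: 381 mg / 81 mg = 4.704 servings × $0.80 = $3.76.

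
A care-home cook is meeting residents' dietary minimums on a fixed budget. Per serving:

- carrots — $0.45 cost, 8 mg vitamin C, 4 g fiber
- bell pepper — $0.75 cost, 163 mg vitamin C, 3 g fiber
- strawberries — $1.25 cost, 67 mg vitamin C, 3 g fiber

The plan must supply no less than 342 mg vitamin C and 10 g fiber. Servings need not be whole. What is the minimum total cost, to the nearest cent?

This is a tiny linear program; its minimum lies at a vertex of the feasible set. List the vertices and price them.
carrots only: max(342/8, 10/4) = 42.75 servings → $19.24.
bell pepper only: max(342/163, 10/3) = 3.333 servings → $2.50.
strawberries only: max(342/67, 10/3) = 5.104 servings → $6.38.
carrots + bell pepper with both tight: 0.9618 servings and 2.051 servings → $1.97.
carrots + strawberries: intersection lies outside the first quadrant.
bell pepper + strawberries with both tight: 1.236 servings and 2.097 servings → $3.55.
The minimum over all feasible corners is $1.97.

$1.97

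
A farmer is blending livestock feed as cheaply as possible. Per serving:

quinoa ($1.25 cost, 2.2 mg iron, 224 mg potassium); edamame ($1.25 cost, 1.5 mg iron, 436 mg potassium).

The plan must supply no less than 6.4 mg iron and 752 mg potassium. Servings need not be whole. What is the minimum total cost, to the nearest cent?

$3.78

Two binding constraints pin down two serving amounts, so the optimal mix uses at most two foods. The candidates are each food alone (scaled to the tighter of iron/potassium) and each pair with both constraints tight.
quinoa only: max(6.4/2.2, 752/224) = 3.357 servings → $4.20.
edamame only: max(6.4/1.5, 752/436) = 4.267 servings → $5.33.
quinoa + edamame with both tight: 2.668 servings and 0.3543 servings → $3.78.
The minimum over all feasible corners is $3.78.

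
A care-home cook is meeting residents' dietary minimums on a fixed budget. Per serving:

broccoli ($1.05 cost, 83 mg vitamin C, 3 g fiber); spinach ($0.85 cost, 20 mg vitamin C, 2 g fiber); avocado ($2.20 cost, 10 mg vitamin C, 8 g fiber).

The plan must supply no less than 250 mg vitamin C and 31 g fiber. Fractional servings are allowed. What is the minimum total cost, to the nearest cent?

Compare the cost at each extreme point of the feasible region.
broccoli only: max(250/83, 31/3) = 10.33 servings → $10.85.
spinach only: max(250/20, 31/2) = 15.5 servings → $13.18.
avocado only: max(250/10, 31/8) = 25 servings → $55.00.
broccoli + spinach with both targets exact would need a negative amount; discard.
broccoli + avocado with both tight: 2.666 servings and 2.875 servings → $9.12.
spinach + avocado with both tight: 12.07 servings and 0.8571 servings → $12.15.
Cheapest feasible corner: $9.12.

$9.12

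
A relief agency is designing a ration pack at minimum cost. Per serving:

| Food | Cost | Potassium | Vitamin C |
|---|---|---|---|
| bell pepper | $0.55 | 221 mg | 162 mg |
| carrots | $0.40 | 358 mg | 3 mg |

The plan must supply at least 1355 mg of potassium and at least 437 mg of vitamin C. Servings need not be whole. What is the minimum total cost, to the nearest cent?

$2.32

For a min-cost LP with two ≥-constraints, a basic feasible solution has at most two positive variables.
bell pepper only: max(1355/221, 437/162) = 6.131 servings → $3.37.
carrots only: max(1355/358, 437/3) = 145.7 servings → $58.27.
bell pepper + carrots with both tight: 2.658 servings and 2.144 servings → $2.32.
So the least-cost plan costs $2.32.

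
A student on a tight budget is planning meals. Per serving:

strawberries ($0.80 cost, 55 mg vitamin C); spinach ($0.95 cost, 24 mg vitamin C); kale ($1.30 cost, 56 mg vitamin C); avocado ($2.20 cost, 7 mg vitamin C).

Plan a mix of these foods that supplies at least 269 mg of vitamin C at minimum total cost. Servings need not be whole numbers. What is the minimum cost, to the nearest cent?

$3.91

Cost per mg of vitamin C: strawberries $0.0145, kale $0.0232, spinach $0.0396, avocado $0.3143.
With no serving limits, use only strawberries: 269 mg / 55 mg = 4.891 servings × $0.80 = $3.91.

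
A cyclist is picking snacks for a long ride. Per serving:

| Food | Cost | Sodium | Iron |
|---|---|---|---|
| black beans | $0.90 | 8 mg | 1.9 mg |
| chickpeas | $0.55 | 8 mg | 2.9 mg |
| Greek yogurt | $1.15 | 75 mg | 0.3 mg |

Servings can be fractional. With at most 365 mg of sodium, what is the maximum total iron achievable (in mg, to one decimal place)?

132.3 mg

Iron per mg sodium: chickpeas 0.3625, black beans 0.2375, Greek yogurt 0.004.
With no serving limits, spend the whole sodium allowance on chickpeas: 365 mg / 8 mg × 2.9 mg = 132.3 mg.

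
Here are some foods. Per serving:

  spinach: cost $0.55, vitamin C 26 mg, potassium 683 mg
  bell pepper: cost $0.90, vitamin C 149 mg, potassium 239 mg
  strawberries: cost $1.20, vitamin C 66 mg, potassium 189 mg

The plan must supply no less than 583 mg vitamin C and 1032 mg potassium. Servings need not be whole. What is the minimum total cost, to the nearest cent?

$3.58

A basic optimal solution has at most two foods positive. Try each food alone and each pair with both targets met exactly.
spinach only: max(583/26, 1032/683) = 22.42 servings → $12.33.
bell pepper only: max(583/149, 1032/239) = 4.318 servings → $3.89.
strawberries only: max(583/66, 1032/189) = 8.833 servings → $10.60.
spinach + bell pepper with both tight: 0.151 servings and 3.886 servings → $3.58.
spinach + strawberries with both targets exact would need a negative amount; discard.
bell pepper + strawberries with both tight: 3.397 servings and 1.165 servings → $4.46.
Cheapest feasible corner: $3.58.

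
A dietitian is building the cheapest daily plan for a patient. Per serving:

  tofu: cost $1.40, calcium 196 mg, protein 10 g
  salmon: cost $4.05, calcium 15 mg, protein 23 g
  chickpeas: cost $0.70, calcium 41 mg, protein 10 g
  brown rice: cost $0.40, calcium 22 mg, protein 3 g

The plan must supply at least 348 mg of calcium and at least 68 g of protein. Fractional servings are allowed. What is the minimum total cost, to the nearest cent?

$5.07

Minimising a linear cost over {calcium ≥ 348, protein ≥ 68, servings ≥ 0} — the optimum is at a vertex, using one or two foods.
tofu only: max(348/196, 68/10) = 6.8 servings → $9.52.
salmon only: max(348/15, 68/23) = 23.2 servings → $93.96.
chickpeas only: max(348/41, 68/10) = 8.488 servings → $5.94.
brown rice only: max(348/22, 68/3) = 22.67 servings → $9.07.
tofu + salmon with both tight: 1.603 servings and 2.26 servings → $11.40.
tofu + chickpeas with both tight: 0.4465 servings and 6.354 servings → $5.07.
tofu + brown rice: intersection lies outside the first quadrant.
salmon + chickpeas: the both-tight solution has a negative serving — not a feasible corner.
salmon + brown rice with both tight: 0.9805 servings and 15.15 servings → $10.03.
chickpeas + brown rice with both tight: 4.66 servings and 7.134 servings → $6.12.
The minimum over all feasible corners is $5.07.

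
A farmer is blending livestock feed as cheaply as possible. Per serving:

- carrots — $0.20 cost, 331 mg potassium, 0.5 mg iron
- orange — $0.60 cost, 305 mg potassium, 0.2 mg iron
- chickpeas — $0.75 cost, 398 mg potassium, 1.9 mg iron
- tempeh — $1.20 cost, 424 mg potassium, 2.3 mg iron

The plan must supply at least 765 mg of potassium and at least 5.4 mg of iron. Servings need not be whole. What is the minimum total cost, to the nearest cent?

With two linear requirements the optimum uses one or two foods; enumerate the corners.
carrots only: max(765/331, 5.4/0.5) = 10.8 servings → $2.16.
orange only: max(765/305, 5.4/0.2) = 27 servings → $16.20.
chickpeas only: max(765/398, 5.4/1.9) = 2.842 servings → $2.13.
tempeh only: max(765/424, 5.4/2.3) = 2.348 servings → $2.82.
carrots + orange with both targets exact would need a negative amount; discard.
carrots + chickpeas: the both-tight solution has a negative serving — not a feasible corner.
carrots + tempeh: the both-tight solution has a negative serving — not a feasible corner.
orange + chickpeas: intersection lies outside the first quadrant.
orange + tempeh: intersection lies outside the first quadrant.
chickpeas + tempeh: the both-tight solution has a negative serving — not a feasible corner.
Cheapest feasible corner: $2.13.

$2.13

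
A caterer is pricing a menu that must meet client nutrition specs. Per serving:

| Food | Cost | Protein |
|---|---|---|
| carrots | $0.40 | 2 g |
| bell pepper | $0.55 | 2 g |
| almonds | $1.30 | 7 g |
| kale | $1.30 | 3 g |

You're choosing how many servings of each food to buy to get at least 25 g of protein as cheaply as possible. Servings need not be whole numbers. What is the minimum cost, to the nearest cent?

Cost per g of protein: almonds $0.1857, carrots $0.2000, bell pepper $0.2750, kale $0.4333.
With no serving limits, use only almonds: 25 g / 7 g = 3.571 servings × $1.30 = $4.64.

$4.64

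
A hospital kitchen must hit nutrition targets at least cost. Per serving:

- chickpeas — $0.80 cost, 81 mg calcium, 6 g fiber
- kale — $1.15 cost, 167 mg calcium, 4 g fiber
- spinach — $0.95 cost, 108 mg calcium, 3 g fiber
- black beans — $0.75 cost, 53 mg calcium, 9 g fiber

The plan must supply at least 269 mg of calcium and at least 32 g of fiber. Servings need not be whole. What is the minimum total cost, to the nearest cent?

$3.13

Check every corner: each single food scaled to meet both minima, and each pair solved so both constraints bind.
chickpeas only: max(269/81, 32/6) = 5.333 servings → $4.27.
kale only: max(269/167, 32/4) = 8 servings → $9.20.
spinach only: max(269/108, 32/3) = 10.67 servings → $10.13.
black beans only: max(269/53, 32/9) = 5.075 servings → $3.81.
chickpeas + kale: the both-tight solution has a negative serving — not a feasible corner.
chickpeas + spinach with both targets exact would need a negative amount; discard.
chickpeas + black beans with both tight: 1.764 servings and 2.38 servings → $3.20.
kale + spinach: the both-tight solution has a negative serving — not a feasible corner.
kale + black beans with both tight: 0.5616 servings and 3.306 servings → $3.13.
spinach + black beans with both tight: 0.8918 servings and 3.258 servings → $3.29.
The minimum over all feasible corners is $3.13.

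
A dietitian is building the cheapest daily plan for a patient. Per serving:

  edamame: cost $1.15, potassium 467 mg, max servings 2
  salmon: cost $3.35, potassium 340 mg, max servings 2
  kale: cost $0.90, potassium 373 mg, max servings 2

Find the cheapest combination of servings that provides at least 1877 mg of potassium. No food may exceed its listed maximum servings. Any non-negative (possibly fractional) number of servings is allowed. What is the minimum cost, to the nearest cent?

Cost per mg of potassium: kale $0.0024, edamame $0.0025, salmon $0.0099.
Take 2 servings of kale: +746.0 mg potassium for $1.80 (total $1.80, still need 1131.0 mg).
Take 2 servings of edamame: +934.0 mg potassium for $2.30 (total $4.10, still need 197.0 mg).
Take 0.5794 servings of salmon: +197.0 mg potassium for $1.94 (total $6.04, still need 0.0 mg).
Greedy by cheapest-per-mg is optimal for a single linear constraint, so the minimum cost is $6.04.

$6.04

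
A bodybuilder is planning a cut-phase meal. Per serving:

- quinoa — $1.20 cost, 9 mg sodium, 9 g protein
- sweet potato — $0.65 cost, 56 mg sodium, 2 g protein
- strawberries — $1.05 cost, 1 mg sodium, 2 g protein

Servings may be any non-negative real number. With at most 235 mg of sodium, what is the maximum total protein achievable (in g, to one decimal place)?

Protein per mg sodium: strawberries 2, quinoa 1, sweet potato 0.03571.
With no serving limits, spend the whole sodium allowance on strawberries: 235 mg / 1 mg × 2 g = 470.0 g.

470.0 g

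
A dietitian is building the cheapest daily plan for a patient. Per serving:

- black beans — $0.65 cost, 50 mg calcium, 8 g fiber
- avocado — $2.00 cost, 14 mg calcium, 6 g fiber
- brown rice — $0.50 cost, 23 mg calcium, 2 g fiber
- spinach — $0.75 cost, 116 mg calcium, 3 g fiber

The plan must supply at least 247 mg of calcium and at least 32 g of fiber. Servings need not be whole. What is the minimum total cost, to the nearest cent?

For a min-cost LP with two ≥-constraints, a basic feasible solution has at most two positive variables.
black beans only: max(247/50, 32/8) = 4.94 servings → $3.21.
avocado only: max(247/14, 32/6) = 17.64 servings → $35.29.
brown rice only: max(247/23, 32/2) = 16 servings → $8.00.
spinach only: max(247/116, 32/3) = 10.67 servings → $8.00.
black beans + avocado: the both-tight solution has a negative serving — not a feasible corner.
black beans + brown rice with both tight: 2.881 servings and 4.476 servings → $4.11.
black beans + spinach with both tight: 3.819 servings and 0.4833 servings → $2.84.
avocado + brown rice with both tight: 2.2 servings and 9.4 servings → $9.10.
avocado + spinach with both tight: 4.543 servings and 1.581 servings → $10.27.
brown rice + spinach: the both-tight solution has a negative serving — not a feasible corner.
The minimum over all feasible corners is $2.84.

$2.84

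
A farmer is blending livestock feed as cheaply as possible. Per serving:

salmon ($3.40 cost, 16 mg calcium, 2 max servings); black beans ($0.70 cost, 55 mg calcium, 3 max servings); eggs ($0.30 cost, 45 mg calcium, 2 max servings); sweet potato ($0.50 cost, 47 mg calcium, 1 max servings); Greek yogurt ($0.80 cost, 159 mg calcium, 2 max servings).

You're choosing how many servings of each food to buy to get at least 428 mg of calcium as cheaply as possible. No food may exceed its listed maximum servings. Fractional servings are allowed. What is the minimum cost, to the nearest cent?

$2.41

Cost per mg of calcium: Greek yogurt $0.0050, eggs $0.0067, sweet potato $0.0106, black beans $0.0127, salmon $0.2125.
Take 2 servings of Greek yogurt: +318.0 mg calcium for $1.60 (total $1.60, still need 110.0 mg).
Take 2 servings of eggs: +90.0 mg calcium for $0.60 (total $2.20, still need 20.0 mg).
Take 0.4255 servings of sweet potato: +20.0 mg calcium for $0.21 (total $2.41, still need 0.0 mg).
Greedy by cheapest-per-mg is optimal for a single linear constraint, so the minimum cost is $2.41.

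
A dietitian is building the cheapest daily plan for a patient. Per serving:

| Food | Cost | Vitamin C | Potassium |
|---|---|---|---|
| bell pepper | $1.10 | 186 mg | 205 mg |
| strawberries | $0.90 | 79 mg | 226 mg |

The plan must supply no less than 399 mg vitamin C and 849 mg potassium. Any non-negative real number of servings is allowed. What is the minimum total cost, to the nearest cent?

$3.63

An LP optimum is at a vertex; with two nutrient constraints at most two foods are used. Check each candidate.
bell pepper only: max(399/186, 849/205) = 4.141 servings → $4.56.
strawberries only: max(399/79, 849/226) = 5.051 servings → $4.55.
bell pepper + strawberries with both tight: 0.894 servings and 2.946 servings → $3.63.
The minimum over all feasible corners is $3.63.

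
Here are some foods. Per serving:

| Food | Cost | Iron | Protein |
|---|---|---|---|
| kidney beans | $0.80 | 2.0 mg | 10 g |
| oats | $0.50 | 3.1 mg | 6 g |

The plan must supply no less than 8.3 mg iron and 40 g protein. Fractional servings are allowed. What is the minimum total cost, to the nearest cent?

$3.20

For a min-cost LP with two ≥-constraints, a basic feasible solution has at most two positive variables.
kidney beans only: max(8.3/2.0, 40/10) = 4.15 servings → $3.32.
oats only: max(8.3/3.1, 40/6) = 6.667 servings → $3.33.
kidney beans + oats with both tight: 3.905 servings and 0.1579 servings → $3.20.
So the least-cost plan costs $3.20.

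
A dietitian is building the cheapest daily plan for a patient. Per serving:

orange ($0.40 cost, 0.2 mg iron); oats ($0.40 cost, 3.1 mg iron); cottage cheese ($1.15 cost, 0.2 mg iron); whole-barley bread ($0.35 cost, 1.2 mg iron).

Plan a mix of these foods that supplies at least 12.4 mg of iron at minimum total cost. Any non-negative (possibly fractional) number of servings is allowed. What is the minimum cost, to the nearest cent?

Cost per mg of iron: oats $0.1290, whole-barley bread $0.2917, orange $2.0000, cottage cheese $5.7500.
With no serving limits, use only oats: 12.4 mg / 3.1 mg = 4 servings × $0.40 = $1.60.

$1.60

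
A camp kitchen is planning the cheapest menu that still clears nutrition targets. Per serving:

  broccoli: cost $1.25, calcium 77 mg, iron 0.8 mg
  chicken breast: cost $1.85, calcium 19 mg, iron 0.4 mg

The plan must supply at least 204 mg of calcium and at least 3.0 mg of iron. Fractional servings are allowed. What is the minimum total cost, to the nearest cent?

$4.69

Two binding constraints pin down two serving amounts, so the optimal mix uses at most two foods. The candidates are each food alone (scaled to the tighter of calcium/iron) and each pair with both constraints tight.
broccoli only: max(204/77, 3.0/0.8) = 3.75 servings → $4.69.
chicken breast only: max(204/19, 3.0/0.4) = 10.74 servings → $19.86.
broccoli + chicken breast with both tight: 1.577 servings and 4.346 servings → $10.01.
So the least-cost plan costs $4.69.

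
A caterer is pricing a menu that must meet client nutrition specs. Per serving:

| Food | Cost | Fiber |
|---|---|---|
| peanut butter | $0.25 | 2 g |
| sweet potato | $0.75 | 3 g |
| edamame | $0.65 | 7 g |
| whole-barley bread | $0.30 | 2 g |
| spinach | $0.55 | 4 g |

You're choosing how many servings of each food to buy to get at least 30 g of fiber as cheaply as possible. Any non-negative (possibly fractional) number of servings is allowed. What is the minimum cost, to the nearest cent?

Cost per g of fiber: edamame $0.0929, peanut butter $0.1250, spinach $0.1375, whole-barley bread $0.1500, sweet potato $0.2500.
With no serving limits, use only edamame: 30 g / 7 g = 4.286 servings × $0.65 = $2.79.

$2.79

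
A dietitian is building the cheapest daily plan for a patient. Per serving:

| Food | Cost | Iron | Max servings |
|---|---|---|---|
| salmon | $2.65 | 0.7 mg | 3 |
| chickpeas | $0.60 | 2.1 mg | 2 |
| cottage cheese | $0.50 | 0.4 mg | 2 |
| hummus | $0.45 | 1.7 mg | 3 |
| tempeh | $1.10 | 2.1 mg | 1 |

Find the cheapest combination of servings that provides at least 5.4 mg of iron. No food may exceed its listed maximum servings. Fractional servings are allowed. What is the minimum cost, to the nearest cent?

$1.44

Cost per mg of iron: hummus $0.2647, chickpeas $0.2857, tempeh $0.5238, cottage cheese $1.2500, salmon $3.7857.
Take 3 servings of hummus: +5.1 mg iron for $1.35 (total $1.35, still need 0.3 mg).
Take 0.1429 servings of chickpeas: +0.3 mg iron for $0.09 (total $1.44, still need 0.0 mg).
Filling from the cheapest source first is optimal under one linear minimum: $1.44.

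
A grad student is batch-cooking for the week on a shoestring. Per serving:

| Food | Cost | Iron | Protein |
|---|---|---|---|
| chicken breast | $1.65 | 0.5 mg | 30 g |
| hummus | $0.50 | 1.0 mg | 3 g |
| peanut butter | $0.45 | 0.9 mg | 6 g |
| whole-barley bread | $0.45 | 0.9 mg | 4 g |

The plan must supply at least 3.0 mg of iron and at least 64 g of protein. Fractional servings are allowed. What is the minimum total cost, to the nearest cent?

$3.81

Two binding constraints pin down two serving amounts, so the optimal mix uses at most two foods. The candidates are each food alone (scaled to the tighter of iron/protein) and each pair with both constraints tight.
chicken breast only: max(3.0/0.5, 64/30) = 6 servings → $9.90.
hummus only: max(3.0/1.0, 64/3) = 21.33 servings → $10.67.
peanut butter only: max(3.0/0.9, 64/6) = 10.67 servings → $4.80.
whole-barley bread only: max(3.0/0.9, 64/4) = 16 servings → $7.20.
chicken breast + hummus with both tight: 1.93 servings and 2.035 servings → $4.20.
chicken breast + peanut butter with both tight: 1.65 servings and 2.417 servings → $3.81.
chicken breast + whole-barley bread with both tight: 1.824 servings and 2.32 servings → $4.05.
hummus + peanut butter: the both-tight solution has a negative serving — not a feasible corner.
hummus + whole-barley bread with both targets exact would need a negative amount; discard.
peanut butter + whole-barley bread: intersection lies outside the first quadrant.
The minimum over all feasible corners is $3.81.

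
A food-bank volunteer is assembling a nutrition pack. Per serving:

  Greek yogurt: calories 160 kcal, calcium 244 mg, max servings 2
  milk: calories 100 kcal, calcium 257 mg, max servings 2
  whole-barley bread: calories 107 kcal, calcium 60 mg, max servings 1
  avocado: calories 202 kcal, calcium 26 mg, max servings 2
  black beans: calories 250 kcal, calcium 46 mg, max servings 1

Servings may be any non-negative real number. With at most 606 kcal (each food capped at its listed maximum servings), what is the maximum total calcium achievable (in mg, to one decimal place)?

Calcium per kcal: milk 2.57, Greek yogurt 1.525, whole-barley bread 0.5607, black beans 0.184, avocado 0.1287.
Take 2 servings of milk: uses 200 kcal, +514.0 mg calcium (running total 514.0 mg).
Take 2 servings of Greek yogurt: uses 320 kcal, +488.0 mg calcium (running total 1002.0 mg).
Take 0.8037 servings of whole-barley bread: uses 86 kcal, +48.2 mg calcium (running total 1050.2 mg).
Greedy by best ratio exhausts the calories allowance optimally: 1050.2 mg.

1050.2 mg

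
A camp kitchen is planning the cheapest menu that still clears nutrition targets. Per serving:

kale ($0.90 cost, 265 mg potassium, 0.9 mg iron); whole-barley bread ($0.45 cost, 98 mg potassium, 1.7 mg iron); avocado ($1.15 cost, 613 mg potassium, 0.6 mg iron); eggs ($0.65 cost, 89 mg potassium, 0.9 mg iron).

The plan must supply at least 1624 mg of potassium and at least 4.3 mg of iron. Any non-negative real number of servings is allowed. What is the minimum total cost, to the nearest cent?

A basic optimal solution has at most two foods positive. Try each food alone and each pair with both targets met exactly.
kale only: max(1624/265, 4.3/0.9) = 6.128 servings → $5.52.
whole-barley bread only: max(1624/98, 4.3/1.7) = 16.57 servings → $7.46.
avocado only: max(1624/613, 4.3/0.6) = 7.167 servings → $8.24.
eggs only: max(1624/89, 4.3/0.9) = 18.25 servings → $11.86.
kale + whole-barley bread: intersection lies outside the first quadrant.
kale + avocado with both tight: 4.231 servings and 0.8202 servings → $4.75.
kale + eggs: the both-tight solution has a negative serving — not a feasible corner.
whole-barley bread + avocado with both tight: 1.69 servings and 2.379 servings → $3.50.
whole-barley bread + eggs: the both-tight solution has a negative serving — not a feasible corner.
avocado + eggs with both tight: 2.165 servings and 3.334 servings → $4.66.
Cheapest feasible corner: $3.50.

$3.50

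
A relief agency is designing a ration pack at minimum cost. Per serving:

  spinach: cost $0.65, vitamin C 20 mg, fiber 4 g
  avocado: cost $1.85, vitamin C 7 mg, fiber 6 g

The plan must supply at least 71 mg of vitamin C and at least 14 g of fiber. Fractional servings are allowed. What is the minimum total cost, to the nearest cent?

$2.31

spinach only: max(71/20, 14/4) = 3.55 servings → $2.31.
avocado only: max(71/7, 14/6) = 10.14 servings → $18.76.
spinach + avocado with both targets exact would need a negative amount; discard.
Cheapest feasible corner: $2.31.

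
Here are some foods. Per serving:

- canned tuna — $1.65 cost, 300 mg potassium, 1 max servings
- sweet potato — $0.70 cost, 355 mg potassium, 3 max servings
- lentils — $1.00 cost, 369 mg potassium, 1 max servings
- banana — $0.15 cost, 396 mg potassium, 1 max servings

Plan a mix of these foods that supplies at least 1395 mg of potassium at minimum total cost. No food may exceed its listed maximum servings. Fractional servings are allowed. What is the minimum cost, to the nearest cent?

Cost per mg of potassium: banana $0.0004, sweet potato $0.0020, lentils $0.0027, canned tuna $0.0055.
Take 1 serving of banana: +396.0 mg potassium for $0.15 (total $0.15, still need 999.0 mg).
Take 2.814 servings of sweet potato: +999.0 mg potassium for $1.97 (total $2.12, still need 0.0 mg).
Greedy by cheapest-per-mg is optimal for a single linear constraint, so the minimum cost is $2.12.

$2.12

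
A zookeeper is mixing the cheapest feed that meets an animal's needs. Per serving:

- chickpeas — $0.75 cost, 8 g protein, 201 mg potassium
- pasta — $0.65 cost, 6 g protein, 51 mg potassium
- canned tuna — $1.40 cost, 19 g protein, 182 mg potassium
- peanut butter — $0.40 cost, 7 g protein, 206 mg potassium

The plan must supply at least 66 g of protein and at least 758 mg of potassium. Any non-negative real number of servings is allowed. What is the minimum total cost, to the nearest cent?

$3.77

At the optimum either one food covers both requirements or two foods hit both targets exactly; no other combination can be cheaper.
chickpeas only: max(66/8, 758/201) = 8.25 servings → $6.19.
pasta only: max(66/6, 758/51) = 14.86 servings → $9.66.
canned tuna only: max(66/19, 758/182) = 4.165 servings → $5.83.
peanut butter only: max(66/7, 758/206) = 9.429 servings → $3.77.
chickpeas + pasta with both tight: 1.481 servings and 9.025 servings → $6.98.
chickpeas + canned tuna with both tight: 1.011 servings and 3.048 servings → $5.03.
chickpeas + peanut butter: intersection lies outside the first quadrant.
pasta + canned tuna: the both-tight solution has a negative serving — not a feasible corner.
pasta + peanut butter with both tight: 9.431 servings and 1.345 servings → $6.67.
canned tuna + peanut butter with both tight: 3.14 servings and 0.9053 servings → $4.76.
So the least-cost plan costs $3.77.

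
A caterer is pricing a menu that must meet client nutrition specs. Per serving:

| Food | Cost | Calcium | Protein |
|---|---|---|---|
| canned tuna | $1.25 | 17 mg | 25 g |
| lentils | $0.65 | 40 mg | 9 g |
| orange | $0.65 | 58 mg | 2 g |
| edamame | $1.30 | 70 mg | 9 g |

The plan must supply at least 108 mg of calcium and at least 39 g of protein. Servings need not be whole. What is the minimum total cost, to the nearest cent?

With two linear requirements the optimum uses one or two foods; enumerate the corners.
canned tuna only: max(108/17, 39/25) = 6.353 servings → $7.94.
lentils only: max(108/40, 39/9) = 4.333 servings → $2.82.
orange only: max(108/58, 39/2) = 19.5 servings → $12.68.
edamame only: max(108/70, 39/9) = 4.333 servings → $5.63.
canned tuna + lentils with both tight: 0.6942 servings and 2.405 servings → $2.43.
canned tuna + orange with both tight: 1.445 servings and 1.439 servings → $2.74.
canned tuna + edamame with both tight: 1.101 servings and 1.276 servings → $3.03.
lentils + orange: the both-tight solution has a negative serving — not a feasible corner.
lentils + edamame with both targets exact would need a negative amount; discard.
orange + edamame with both targets exact would need a negative amount; discard.
Cheapest feasible corner: $2.43.

$2.43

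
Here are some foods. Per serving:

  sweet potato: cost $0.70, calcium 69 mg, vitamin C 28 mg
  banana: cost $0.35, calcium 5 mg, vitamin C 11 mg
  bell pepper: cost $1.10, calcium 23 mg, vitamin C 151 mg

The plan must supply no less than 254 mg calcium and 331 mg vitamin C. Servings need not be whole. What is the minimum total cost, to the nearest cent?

For a min-cost LP with two ≥-constraints, a basic feasible solution has at most two positive variables.
sweet potato only: max(254/69, 331/28) = 11.82 servings → $8.28.
banana only: max(254/5, 331/11) = 50.8 servings → $17.78.
bell pepper only: max(254/23, 331/151) = 11.04 servings → $12.15.
sweet potato + banana with both tight: 1.84 servings and 25.41 servings → $10.18.
sweet potato + bell pepper with both tight: 3.145 servings and 1.609 servings → $3.97.
banana + bell pepper: the both-tight solution has a negative serving — not a feasible corner.
So the least-cost plan costs $3.97.

$3.97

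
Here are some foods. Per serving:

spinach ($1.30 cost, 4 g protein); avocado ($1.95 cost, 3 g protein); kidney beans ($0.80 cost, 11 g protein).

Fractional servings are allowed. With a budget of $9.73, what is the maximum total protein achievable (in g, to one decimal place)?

133.8 g

Protein per dollar: kidney beans 13.75, spinach 3.077, avocado 1.538.
With no serving limits, spend the whole cost allowance on kidney beans: $9.73 / $0.80 × 11 g = 133.8 g.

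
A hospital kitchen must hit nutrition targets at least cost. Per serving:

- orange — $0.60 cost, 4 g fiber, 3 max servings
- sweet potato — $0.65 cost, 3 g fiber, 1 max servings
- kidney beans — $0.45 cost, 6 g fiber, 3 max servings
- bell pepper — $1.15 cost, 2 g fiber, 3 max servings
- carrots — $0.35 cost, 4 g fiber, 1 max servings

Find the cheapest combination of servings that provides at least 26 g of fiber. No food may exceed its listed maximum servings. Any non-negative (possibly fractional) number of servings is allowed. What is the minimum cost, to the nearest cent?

Cost per g of fiber: kidney beans $0.0750, carrots $0.0875, orange $0.1500, sweet potato $0.2167, bell pepper $0.5750.
Take 3 servings of kidney beans: +18.0 g fiber for $1.35 (total $1.35, still need 8.0 g).
Take 1 serving of carrots: +4.0 g fiber for $0.35 (total $1.70, still need 4.0 g).
Take 1 serving of orange: +4.0 g fiber for $0.60 (total $2.30, still need 0.0 g).
Greedy by cheapest-per-g is optimal for a single linear constraint, so the minimum cost is $2.30.

$2.30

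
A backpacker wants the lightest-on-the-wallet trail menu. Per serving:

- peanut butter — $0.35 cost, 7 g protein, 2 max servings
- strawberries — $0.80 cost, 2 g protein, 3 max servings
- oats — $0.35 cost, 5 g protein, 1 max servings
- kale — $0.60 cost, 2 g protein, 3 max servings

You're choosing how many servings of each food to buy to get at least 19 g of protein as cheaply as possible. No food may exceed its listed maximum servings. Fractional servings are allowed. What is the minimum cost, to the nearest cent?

Cost per g of protein: peanut butter $0.0500, oats $0.0700, kale $0.3000, strawberries $0.4000.
Take 2 servings of peanut butter: +14.0 g protein for $0.70 (total $0.70, still need 5.0 g).
Take 1 serving of oats: +5.0 g protein for $0.35 (total $1.05, still need 0.0 g).
Filling from the cheapest source first is optimal under one linear minimum: $1.05.

$1.05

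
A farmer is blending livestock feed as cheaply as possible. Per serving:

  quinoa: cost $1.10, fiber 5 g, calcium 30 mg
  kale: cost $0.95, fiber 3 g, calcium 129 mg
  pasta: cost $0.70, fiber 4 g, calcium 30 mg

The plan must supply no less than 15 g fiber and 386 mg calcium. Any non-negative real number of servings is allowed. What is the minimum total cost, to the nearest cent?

quinoa only: max(15/5, 386/30) = 12.87 servings → $14.15.
kale only: max(15/3, 386/129) = 5 servings → $4.75.
pasta only: max(15/4, 386/30) = 12.87 servings → $9.01.
quinoa + kale with both tight: 1.4 servings and 2.667 servings → $4.07.
quinoa + pasta: intersection lies outside the first quadrant.
kale + pasta with both tight: 2.568 servings and 1.824 servings → $3.72.
The minimum over all feasible corners is $3.72.

$3.72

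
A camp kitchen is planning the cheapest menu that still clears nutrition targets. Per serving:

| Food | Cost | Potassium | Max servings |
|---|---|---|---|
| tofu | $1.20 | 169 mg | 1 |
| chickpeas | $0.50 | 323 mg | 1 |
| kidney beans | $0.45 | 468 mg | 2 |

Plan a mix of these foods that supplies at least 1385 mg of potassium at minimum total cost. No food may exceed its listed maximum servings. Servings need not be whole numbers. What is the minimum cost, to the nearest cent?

$2.29

Cost per mg of potassium: kidney beans $0.0010, chickpeas $0.0015, tofu $0.0071.
Take 2 servings of kidney beans: +936.0 mg potassium for $0.90 (total $0.90, still need 449.0 mg).
Take 1 serving of chickpeas: +323.0 mg potassium for $0.50 (total $1.40, still need 126.0 mg).
Take 0.7456 servings of tofu: +126.0 mg potassium for $0.89 (total $2.29, still need 0.0 mg).
Greedy by cheapest-per-mg is optimal for a single linear constraint, so the minimum cost is $2.29.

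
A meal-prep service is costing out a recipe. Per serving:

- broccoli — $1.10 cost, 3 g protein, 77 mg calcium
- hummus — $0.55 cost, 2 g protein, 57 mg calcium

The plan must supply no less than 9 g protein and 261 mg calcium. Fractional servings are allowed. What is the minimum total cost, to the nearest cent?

$2.52

At the optimum either one food covers both requirements or two foods hit both targets exactly; no other combination can be cheaper.
broccoli only: max(9/3, 261/77) = 3.39 servings → $3.73.
hummus only: max(9/2, 261/57) = 4.579 servings → $2.52.
broccoli + hummus with both targets exact would need a negative amount; discard.
Cheapest feasible corner: $2.52.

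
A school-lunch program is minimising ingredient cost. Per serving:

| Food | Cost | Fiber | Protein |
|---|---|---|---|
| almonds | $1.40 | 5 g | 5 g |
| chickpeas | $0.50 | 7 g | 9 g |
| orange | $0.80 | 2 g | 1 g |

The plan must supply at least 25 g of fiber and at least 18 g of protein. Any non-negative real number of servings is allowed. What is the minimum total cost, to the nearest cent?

$1.79

almonds only: max(25/5, 18/5) = 5 servings → $7.00.
chickpeas only: max(25/7, 18/9) = 3.571 servings → $1.79.
orange only: max(25/2, 18/1) = 18 servings → $14.40.
almonds + chickpeas: the both-tight solution has a negative serving — not a feasible corner.
almonds + orange with both tight: 2.2 servings and 7 servings → $8.68.
chickpeas + orange with both tight: 1 serving and 9 servings → $7.70.
So the least-cost plan costs $1.79.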